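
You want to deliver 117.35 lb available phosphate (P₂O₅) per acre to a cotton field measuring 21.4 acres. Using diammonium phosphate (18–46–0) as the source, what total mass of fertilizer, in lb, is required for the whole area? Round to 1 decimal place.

5459.3 lb

Product per acre = 117.35 / 46% = 255.109 lb.
Total product = 255.109 × 21.4 = 5459.33 lb.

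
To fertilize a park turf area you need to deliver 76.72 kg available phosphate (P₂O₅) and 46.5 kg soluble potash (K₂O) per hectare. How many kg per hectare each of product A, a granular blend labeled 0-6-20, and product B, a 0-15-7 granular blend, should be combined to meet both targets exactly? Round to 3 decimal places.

With a, b = kg per hectare of product A and product B:
P₂O₅: 0.06·a + 0.15·b = 76.72
K₂O: 0.2·a + 0.07·b = 46.5
Eliminate b: (row1) − 0.15/0.07·(row2) → -0.368571·a = -22.9229, so a = 62.1938.
Then b = (46.5 − 0.2·62.1938) / 0.07 = 486.5891.

62.194 kg product A, 486.589 kg product B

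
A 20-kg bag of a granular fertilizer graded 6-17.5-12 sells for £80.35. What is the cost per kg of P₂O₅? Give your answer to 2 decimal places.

P₂O₅ in bag = 20 × 17.5% = 3.5 kg.
Cost per kg P₂O₅ = £80.35 / 3.5 = £22.9571.

£22.96 per kg P₂O₅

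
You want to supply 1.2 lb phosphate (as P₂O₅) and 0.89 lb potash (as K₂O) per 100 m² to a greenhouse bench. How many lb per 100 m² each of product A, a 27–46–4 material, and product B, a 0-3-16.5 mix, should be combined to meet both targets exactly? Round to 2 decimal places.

With a, b = lb per 100 m² of product A and product B:
P₂O₅: 0.46·a + 0.03·b = 1.2
K₂O: 0.04·a + 0.165·b = 0.89
Eliminate a: (row1) − 0.46/0.04·(row2) → -1.8675·b = -9.035, so b = 4.83802.
Back-substitute: a = (1.2 − 0.03·4.83802) / 0.46 = 2.29317.

2.29 lb product A, 4.84 lb product B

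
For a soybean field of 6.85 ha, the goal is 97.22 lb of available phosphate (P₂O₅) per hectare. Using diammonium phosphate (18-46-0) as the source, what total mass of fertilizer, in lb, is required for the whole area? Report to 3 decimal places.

1447.733 lb

Product per hectare = 97.22 / 46% = 211.348 lb.
Total product = 211.348 × 6.85 = 1447.7326 lb.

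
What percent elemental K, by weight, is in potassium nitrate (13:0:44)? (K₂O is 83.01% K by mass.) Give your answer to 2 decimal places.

36.52% K

%K = 44 × 0.8301 = 36.5244%.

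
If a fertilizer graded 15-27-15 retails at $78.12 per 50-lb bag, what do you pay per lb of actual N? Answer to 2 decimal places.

N in bag = 50 × 15% = 7.5 lb.
Cost per lb N = $78.12 / 7.5 = $10.4160.

$10.42 per lb N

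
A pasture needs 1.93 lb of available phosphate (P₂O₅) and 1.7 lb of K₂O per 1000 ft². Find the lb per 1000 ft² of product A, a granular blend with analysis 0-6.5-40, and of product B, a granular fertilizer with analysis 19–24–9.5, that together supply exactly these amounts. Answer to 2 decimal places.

With a, b = lb per 1000 ft² of product A and product B:
P₂O₅: 0.065·a + 0.24·b = 1.93
K₂O: 0.4·a + 0.095·b = 1.7
Eliminate b: (row1) − 0.24/0.095·(row2) → -0.945526·a = -2.36474, so a = 2.50097.
Then b = (1.7 − 0.4·2.50097) / 0.095 = 7.36432.

2.50 lb product A, 7.36 lb product B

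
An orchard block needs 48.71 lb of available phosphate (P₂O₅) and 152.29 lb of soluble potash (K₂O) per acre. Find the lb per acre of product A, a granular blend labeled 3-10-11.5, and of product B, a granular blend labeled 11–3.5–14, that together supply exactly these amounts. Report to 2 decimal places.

149.30 lb product A, 965.15 lb product B

Let a = lb of product A, b = lb of product B (per acre).
P₂O₅: 0.1·a + 0.035·b = 48.71
K₂O: 0.115·a + 0.14·b = 152.29
From row1: a = (48.71 − 0.035·b) / 0.1.
Into row2: 0.115·(48.71 − 0.035·b)/0.1 + 0.14·b = 152.29 → b = 965.148, a = 149.298.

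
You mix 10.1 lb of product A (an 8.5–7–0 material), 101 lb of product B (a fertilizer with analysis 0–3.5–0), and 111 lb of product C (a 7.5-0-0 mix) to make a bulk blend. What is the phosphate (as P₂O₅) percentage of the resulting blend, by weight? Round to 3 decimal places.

1.910% P₂O₅

Total mass = 10.1 + 101 + 111 = 222.1 lb.
P₂O₅ mass = 7%×10.1 + 3.5%×101 + 0%×111 = 4.242 lb.
% P₂O₅ = 4.242 / 222.1 = 1.90995%.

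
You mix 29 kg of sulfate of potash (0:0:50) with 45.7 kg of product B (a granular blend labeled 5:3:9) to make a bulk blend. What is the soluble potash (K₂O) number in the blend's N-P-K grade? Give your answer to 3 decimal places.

Total mass = 29 + 45.7 = 74.7 kg.
K₂O mass = 50%×29 + 9%×45.7 = 18.613 kg.
% K₂O = 18.613 / 74.7 = 24.917001%.

24.917% K₂O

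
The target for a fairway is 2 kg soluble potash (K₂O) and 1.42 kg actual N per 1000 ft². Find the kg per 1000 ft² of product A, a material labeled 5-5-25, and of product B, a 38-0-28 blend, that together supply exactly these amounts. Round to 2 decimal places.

4.47 kg product A, 3.15 kg product B

With a, b = kg per 1000 ft² of product A and product B:
K₂O: 0.25·a + 0.28·b = 2
N: 0.05·a + 0.38·b = 1.42
From row1: a = (2 − 0.28·b) / 0.25.
Into row2: 0.05·(2 − 0.28·b)/0.25 + 0.38·b = 1.42 → b = 3.14815, a = 4.47407.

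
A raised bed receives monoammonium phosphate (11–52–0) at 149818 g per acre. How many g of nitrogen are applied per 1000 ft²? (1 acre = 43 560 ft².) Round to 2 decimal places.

nitrogen per acre = 149818 × 11% = 16480 g.
Convert to per 1000 ft²: 16480 × 0.0229568 = 378.328 g.

378.33 g N per thousand sq ft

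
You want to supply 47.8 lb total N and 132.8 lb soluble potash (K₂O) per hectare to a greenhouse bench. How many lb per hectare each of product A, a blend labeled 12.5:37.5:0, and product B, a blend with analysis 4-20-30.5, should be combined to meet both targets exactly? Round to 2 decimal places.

Per-hectare balance (a = product A, b = product B):
N: 0.125·a + 0.04·b = 47.8
K₂O: 0·a + 0.305·b = 132.8
Solving simultaneously: a = 243.069, b = 435.4098.

243.07 lb product A, 435.41 lb product B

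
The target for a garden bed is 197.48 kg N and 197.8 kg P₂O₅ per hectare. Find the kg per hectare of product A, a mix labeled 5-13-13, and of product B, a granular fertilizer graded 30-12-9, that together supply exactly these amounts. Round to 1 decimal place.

1080.1 kg product A, 478.3 kg product B

Per-hectare balance (a = product A, b = product B):
N: 0.05·a + 0.3·b = 197.48
P₂O₅: 0.13·a + 0.12·b = 197.8
Eliminate a: (row1) − 0.05/0.13·(row2) → 0.253846·b = 121.403, so b = 478.255.
Back-substitute: a = (197.48 − 0.3·478.255) / 0.05 = 1080.07.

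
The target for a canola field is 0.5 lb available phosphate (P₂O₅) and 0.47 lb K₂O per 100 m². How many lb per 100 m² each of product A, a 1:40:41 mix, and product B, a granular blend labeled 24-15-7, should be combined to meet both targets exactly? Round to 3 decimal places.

Per-100 m² balance (a = product A, b = product B):
P₂O₅: 0.4·a + 0.15·b = 0.5
K₂O: 0.41·a + 0.07·b = 0.47
Solving simultaneously: a = 1.0597, b = 0.507463.

1.060 lb product A, 0.507 lb product B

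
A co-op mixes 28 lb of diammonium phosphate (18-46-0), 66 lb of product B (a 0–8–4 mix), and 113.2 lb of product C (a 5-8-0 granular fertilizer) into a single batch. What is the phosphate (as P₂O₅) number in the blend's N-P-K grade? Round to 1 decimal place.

Total mass = 28 + 66 + 113.2 = 207.2 lb.
P₂O₅ mass = 46%×28 + 8%×66 + 8%×113.2 = 27.216 lb.
% P₂O₅ = 27.216 / 207.2 = 13.1351%.

13.1% P₂O₅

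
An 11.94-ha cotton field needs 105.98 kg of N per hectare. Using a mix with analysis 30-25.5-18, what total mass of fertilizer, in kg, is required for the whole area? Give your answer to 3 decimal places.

4218.004 kg

Product per hectare = 105.98 / 30% = 353.267 kg.
Total product = 353.267 × 11.94 = 4218.004 kg.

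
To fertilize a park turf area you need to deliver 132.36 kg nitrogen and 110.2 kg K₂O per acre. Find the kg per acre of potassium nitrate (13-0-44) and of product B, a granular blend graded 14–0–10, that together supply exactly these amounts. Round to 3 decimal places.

Per-acre balance (a = potassium nitrate, b = product B):
N: 0.13·a + 0.14·b = 132.36
K₂O: 0.44·a + 0.1·b = 110.2
Eliminate b: (row1) − 0.14/0.1·(row2) → -0.486·a = -21.92, so a = 45.1029.
Then b = (110.2 − 0.44·45.1029) / 0.1 = 903.5473.

45.103 kg potassium nitrate, 903.547 kg product B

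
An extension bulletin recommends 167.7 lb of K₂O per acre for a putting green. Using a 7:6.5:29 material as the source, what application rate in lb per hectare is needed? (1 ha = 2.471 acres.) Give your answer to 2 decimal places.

1428.92 lb of product per hectare

Product per acre = 167.7 / 29% = 578.276 lb.
Convert to per hectare: 578.276 × 2.471 = 1428.9197 lb.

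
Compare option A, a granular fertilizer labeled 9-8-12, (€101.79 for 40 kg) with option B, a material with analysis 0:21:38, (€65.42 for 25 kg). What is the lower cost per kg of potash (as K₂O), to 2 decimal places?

€6.89 per kg K₂O (option B)

option A: K₂O per bag = 40 × 12% = 4.8 kg; cost = 101.79 / 4.8 = €21.2063/kg K₂O.
option B: K₂O per bag = 25 × 38% = 9.5 kg; cost = 65.42 / 9.5 = €6.8863/kg K₂O.
option B is cheaper.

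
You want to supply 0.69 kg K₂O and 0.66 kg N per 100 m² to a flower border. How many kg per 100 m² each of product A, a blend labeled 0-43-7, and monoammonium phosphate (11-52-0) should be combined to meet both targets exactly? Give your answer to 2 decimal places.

9.86 kg product A, 6.00 kg monoammonium phosphate

With a, b = kg per 100 m² of product A and monoammonium phosphate:
K₂O: 0.07·a + 0·b = 0.69
N: 0·a + 0.11·b = 0.66
Solving simultaneously: a = 9.85714, b = 6.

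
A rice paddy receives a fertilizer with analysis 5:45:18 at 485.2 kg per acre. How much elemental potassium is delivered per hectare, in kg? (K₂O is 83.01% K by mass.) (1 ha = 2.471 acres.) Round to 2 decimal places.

179.14 kg K per hectare

K₂O per acre = 485.2 × 18% = 87.336 kg.
Elemental K = 87.336 × 0.8301 = 72.4976 kg per acre.
Convert to per hectare: 72.4976 × 2.471 = 179.142 kg.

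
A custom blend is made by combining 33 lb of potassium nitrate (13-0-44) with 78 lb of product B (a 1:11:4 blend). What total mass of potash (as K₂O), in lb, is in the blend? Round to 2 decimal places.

17.64 lb K₂O

K₂O mass = 44%×33 + 4%×78 = 17.64 lb.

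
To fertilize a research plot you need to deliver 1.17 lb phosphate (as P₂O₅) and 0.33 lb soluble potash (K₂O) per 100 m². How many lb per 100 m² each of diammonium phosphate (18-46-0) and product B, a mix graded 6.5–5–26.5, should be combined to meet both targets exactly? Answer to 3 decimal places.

Per-100 m² balance (a = diammonium phosphate, b = product B):
P₂O₅: 0.46·a + 0.05·b = 1.17
K₂O: 0·a + 0.265·b = 0.33
Solving simultaneously: a = 2.40812, b = 1.24528.

2.408 lb diammonium phosphate, 1.245 lb product B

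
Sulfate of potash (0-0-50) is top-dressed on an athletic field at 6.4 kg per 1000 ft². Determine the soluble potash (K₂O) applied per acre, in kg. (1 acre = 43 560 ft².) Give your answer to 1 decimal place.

K₂O per 1000 ft² = 6.4 × 50% = 3.2 kg.
Convert to per acre: 3.2 × 43.56 = 139.392 kg.

139.4 kg K₂O per acre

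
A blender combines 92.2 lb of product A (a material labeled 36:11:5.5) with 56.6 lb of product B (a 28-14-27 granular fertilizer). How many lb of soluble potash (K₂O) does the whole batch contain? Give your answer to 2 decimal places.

K₂O mass = 5.5%×92.2 + 27%×56.6 = 20.353 lb.

20.35 lb K₂O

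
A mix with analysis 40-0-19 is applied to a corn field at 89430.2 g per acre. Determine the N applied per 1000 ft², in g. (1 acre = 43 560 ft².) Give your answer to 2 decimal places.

nitrogen per acre = 89430.2 × 40% = 35772.1 g.
Convert to per 1000 ft²: 35772.1 × 0.0229568 = 821.214 g.

821.21 g N per thousand sq ft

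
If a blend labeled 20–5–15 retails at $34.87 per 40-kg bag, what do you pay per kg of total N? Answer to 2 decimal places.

$4.36 per kg N

N in bag = 40 × 20% = 8 kg.
Cost per kg N = $34.87 / 8 = $4.3587.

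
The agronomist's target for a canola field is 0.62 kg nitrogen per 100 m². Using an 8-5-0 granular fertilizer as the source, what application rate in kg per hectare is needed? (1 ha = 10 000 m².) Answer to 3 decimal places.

Product per 100 m² = 0.62 / 8% = 7.75 kg.
Convert to per hectare: 7.75 × 100 = 775 kg.

775.000 kg of product per hectare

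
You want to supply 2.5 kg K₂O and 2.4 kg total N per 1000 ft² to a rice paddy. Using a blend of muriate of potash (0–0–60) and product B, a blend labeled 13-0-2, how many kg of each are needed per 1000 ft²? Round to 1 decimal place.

Per-1000 ft² balance (a = muriate of potash, b = product B):
K₂O: 0.6·a + 0.02·b = 2.5
N: 0·a + 0.13·b = 2.4
Solving simultaneously: a = 3.55128, b = 18.4615.

3.6 kg muriate of potash, 18.5 kg product B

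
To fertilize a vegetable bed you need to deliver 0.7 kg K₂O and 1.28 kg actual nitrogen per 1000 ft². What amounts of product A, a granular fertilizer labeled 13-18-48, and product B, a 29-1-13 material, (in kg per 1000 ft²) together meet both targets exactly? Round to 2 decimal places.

With a, b = kg per 1000 ft² of product A and product B:
K₂O: 0.48·a + 0.13·b = 0.7
N: 0.13·a + 0.29·b = 1.28
Eliminate b: (row1) − 0.13/0.29·(row2) → 0.421724·a = 0.126207, so a = 0.299264.
Then b = (1.28 − 0.13·0.299264) / 0.29 = 4.27964.

0.30 kg product A, 4.28 kg product B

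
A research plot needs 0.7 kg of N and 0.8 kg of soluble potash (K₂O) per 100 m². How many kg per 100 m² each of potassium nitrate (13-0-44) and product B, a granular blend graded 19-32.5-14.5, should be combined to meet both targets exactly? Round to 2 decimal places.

Let a = kg of potassium nitrate, b = kg of product B (per 100 m²).
N: 0.13·a + 0.19·b = 0.7
K₂O: 0.44·a + 0.145·b = 0.8
Solving simultaneously: a = 0.779923, b = 3.15058.

0.78 kg potassium nitrate, 3.15 kg product B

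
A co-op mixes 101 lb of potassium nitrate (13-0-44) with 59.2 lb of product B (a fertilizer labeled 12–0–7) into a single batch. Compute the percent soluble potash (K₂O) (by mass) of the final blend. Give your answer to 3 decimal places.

Total mass = 101 + 59.2 = 160.2 lb.
K₂O mass = 44%×101 + 7%×59.2 = 48.584 lb.
% K₂O = 48.584 / 160.2 = 30.3271%.

30.327% K₂O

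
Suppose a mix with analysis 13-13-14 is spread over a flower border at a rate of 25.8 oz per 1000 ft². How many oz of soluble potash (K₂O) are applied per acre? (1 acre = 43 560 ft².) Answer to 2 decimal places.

157.34 oz K₂O per acre

K₂O per 1000 ft² = 25.8 × 14% = 3.612 oz.
Convert to per acre: 3.612 × 43.56 = 157.339 oz.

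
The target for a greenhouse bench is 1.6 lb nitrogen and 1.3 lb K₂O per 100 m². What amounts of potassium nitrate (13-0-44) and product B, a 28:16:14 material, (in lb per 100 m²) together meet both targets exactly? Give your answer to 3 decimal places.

1.333 lb potassium nitrate, 5.095 lb product B

Per-100 m² balance (a = potassium nitrate, b = product B):
N: 0.13·a + 0.28·b = 1.6
K₂O: 0.44·a + 0.14·b = 1.3
Solving simultaneously: a = 1.33333, b = 5.09524.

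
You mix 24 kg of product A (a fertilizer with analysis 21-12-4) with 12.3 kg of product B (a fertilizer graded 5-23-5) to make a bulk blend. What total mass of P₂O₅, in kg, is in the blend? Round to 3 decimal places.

5.709 kg P₂O₅

P₂O₅ mass = 12%×24 + 23%×12.3 = 5.709 kg.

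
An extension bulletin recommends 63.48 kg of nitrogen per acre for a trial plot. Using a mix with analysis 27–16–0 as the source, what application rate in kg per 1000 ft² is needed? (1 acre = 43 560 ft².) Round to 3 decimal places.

Product per acre = 63.48 / 27% = 235.111 kg.
Convert to per 1000 ft²: 235.111 × 0.0229568 = 5.39741 kg.

5.397 kg of product per thousand sq ft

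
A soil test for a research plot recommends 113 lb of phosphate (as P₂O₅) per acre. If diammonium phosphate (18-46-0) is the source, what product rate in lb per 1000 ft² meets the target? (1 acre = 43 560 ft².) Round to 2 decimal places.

Product per acre = 113 / 46% = 245.652 lb.
Convert to per 1000 ft²: 245.652 × 0.0229568 = 5.6394 lb.

5.64 lb of product per thousand sq ft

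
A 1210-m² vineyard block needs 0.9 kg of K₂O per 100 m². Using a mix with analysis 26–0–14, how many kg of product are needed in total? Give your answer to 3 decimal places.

77.786 kg

Product per 100 m² = 0.9 / 14% = 6.42857 kg.
Total product = 6.42857 × 1210 / 100 = 77.7857 kg.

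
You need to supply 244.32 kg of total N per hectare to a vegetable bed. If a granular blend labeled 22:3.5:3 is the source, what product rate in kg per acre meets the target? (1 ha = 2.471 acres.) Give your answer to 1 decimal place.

Product per hectare = 244.32 / 22% = 1110.55 kg.
Convert to per acre: 1110.55 × 0.404694 = 449.432 kg.

449.4 kg of product per acre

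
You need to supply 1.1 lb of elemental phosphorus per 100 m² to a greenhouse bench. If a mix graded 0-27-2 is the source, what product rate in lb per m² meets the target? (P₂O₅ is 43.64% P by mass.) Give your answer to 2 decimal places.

As P₂O₅: 1.1 / 0.4364 = 2.52062 lb per 100 m².
Product per 100 m² = 2.52062 / 27% = 9.33564 lb.
Convert to per m²: 9.33564 × 0.01 = 0.0933564 lb.

0.09 lb of product per sq m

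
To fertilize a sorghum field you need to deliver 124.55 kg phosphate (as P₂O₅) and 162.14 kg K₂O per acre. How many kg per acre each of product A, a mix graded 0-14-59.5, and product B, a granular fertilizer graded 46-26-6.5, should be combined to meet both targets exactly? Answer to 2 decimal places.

Per-acre balance (a = product A, b = product B):
P₂O₅: 0.14·a + 0.26·b = 124.55
K₂O: 0.595·a + 0.065·b = 162.14
Eliminate a: (row1) − 0.14/0.595·(row2) → 0.244706·b = 86.3994, so b = 353.0745.
Back-substitute: a = (124.55 − 0.26·353.0745) / 0.14 = 233.933.

233.93 kg product A, 353.07 kg product B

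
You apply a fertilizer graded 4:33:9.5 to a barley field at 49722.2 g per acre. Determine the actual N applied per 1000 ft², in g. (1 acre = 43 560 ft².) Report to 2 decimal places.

nitrogen per acre = 49722.2 × 4% = 1988.89 g.
Convert to per 1000 ft²: 1988.89 × 0.0229568 = 45.6586 g.

45.66 g N per thousand sq ft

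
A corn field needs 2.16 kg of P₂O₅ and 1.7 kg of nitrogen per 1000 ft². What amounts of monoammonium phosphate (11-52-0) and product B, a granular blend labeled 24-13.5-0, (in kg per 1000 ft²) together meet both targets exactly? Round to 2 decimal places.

Let a = kg of monoammonium phosphate, b = kg of product B (per 1000 ft²).
P₂O₅: 0.52·a + 0.135·b = 2.16
N: 0.11·a + 0.24·b = 1.7
Eliminate a: (row1) − 0.52/0.11·(row2) → -0.999545·b = -5.87636, so b = 5.87904.
Back-substitute: a = (2.16 − 0.135·5.87904) / 0.52 = 2.62756.

2.63 kg monoammonium phosphate, 5.88 kg product B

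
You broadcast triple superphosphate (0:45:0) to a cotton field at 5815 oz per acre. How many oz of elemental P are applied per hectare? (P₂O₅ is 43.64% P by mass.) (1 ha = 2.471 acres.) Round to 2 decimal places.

P₂O₅ per acre = 5815 × 45% = 2616.75 oz.
Elemental P = 2616.75 × 0.4364 = 1141.95 oz per acre.
Convert to per hectare: 1141.95 × 2.471 = 2821.758 oz.

2821.76 oz P per hectare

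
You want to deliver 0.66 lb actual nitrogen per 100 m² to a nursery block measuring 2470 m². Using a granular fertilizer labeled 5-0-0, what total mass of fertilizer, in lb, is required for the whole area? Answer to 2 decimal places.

326.04 lb

Product per 100 m² = 0.66 / 5% = 13.2 lb.
Total product = 13.2 × 2470 / 100 = 326.04 lb.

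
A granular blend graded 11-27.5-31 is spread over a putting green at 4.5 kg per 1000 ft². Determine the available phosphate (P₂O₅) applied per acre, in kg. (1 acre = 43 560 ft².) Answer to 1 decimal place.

53.9 kg P₂O₅ per acre

P₂O₅ per 1000 ft² = 4.5 × 27.5% = 1.2375 kg.
Convert to per acre: 1.2375 × 43.56 = 53.9055 kg.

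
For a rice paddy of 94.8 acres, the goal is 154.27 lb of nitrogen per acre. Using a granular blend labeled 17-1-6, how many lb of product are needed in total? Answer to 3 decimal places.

Product per acre = 154.27 / 17% = 907.471 lb.
Total product = 907.471 × 94.8 = 86028.2118 lb.

86028.212 lb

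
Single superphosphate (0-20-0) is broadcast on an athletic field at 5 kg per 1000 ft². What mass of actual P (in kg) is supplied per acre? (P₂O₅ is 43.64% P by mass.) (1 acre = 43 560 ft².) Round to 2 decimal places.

P₂O₅ per 1000 ft² = 5 × 20% = 1 kg.
Elemental P = 1 × 0.4364 = 0.4364 kg per 1000 ft².
Convert to per acre: 0.4364 × 43.56 = 19.0096 kg.

19.01 kg P per acre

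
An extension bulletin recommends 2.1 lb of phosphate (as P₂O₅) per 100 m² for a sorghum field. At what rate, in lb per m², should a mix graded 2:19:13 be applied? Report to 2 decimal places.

0.11 lb of product per sq m

Product per 100 m² = 2.1 / 19% = 11.0526 lb.
Convert to per m²: 11.0526 × 0.01 = 0.110526 lb.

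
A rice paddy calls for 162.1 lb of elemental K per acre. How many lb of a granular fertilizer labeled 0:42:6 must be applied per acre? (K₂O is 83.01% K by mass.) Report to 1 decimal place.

As K₂O: 162.1 / 0.8301 = 195.278 lb per acre.
Product per acre = 195.278 / 6% = 3254.63 lb.

3254.6 lb of product per acre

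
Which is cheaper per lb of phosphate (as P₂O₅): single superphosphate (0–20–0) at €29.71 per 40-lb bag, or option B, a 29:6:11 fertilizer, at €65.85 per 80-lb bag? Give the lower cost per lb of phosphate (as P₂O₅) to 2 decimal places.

€3.71 per lb P₂O₅ (single superphosphate)

single superphosphate: P₂O₅ per bag = 40 × 20% = 8 lb; cost = 29.71 / 8 = €3.7138/lb P₂O₅.
option B: P₂O₅ per bag = 80 × 6% = 4.8 lb; cost = 65.85 / 4.8 = €13.7188/lb P₂O₅.
single superphosphate is cheaper.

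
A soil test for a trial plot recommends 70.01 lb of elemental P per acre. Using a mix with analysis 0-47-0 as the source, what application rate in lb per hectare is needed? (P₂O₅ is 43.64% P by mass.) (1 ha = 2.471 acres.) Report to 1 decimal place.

843.4 lb of product per hectare

As P₂O₅: 70.01 / 0.4364 = 160.426 lb per acre.
Product per acre = 160.426 / 47% = 341.332 lb.
Convert to per hectare: 341.332 × 2.471 = 843.432 lb.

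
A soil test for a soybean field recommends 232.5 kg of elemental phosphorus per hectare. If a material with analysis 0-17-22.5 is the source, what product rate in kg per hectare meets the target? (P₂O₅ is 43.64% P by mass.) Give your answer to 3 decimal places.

As P₂O₅: 232.5 / 0.4364 = 532.768 kg per hectare.
Product per hectare = 532.768 / 17% = 3133.93002 kg.

3133.930 kg of product per hectare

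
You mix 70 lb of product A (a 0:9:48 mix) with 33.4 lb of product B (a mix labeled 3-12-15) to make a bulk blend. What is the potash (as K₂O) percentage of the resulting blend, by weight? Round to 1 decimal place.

Total mass = 70 + 33.4 = 103.4 lb.
K₂O mass = 48%×70 + 15%×33.4 = 38.61 lb.
% K₂O = 38.61 / 103.4 = 37.3404%.

37.3% K₂O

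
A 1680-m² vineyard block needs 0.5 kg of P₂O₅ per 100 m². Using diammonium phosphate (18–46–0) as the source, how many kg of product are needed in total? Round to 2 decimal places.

18.26 kg

Product per 100 m² = 0.5 / 46% = 1.08696 kg.
Total product = 1.08696 × 1680 / 100 = 18.2609 kg.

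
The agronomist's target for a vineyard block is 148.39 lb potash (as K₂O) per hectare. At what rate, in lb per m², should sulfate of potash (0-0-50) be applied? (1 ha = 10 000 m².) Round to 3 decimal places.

0.030 lb of product per sq m

Product per hectare = 148.39 / 50% = 296.78 lb.
Convert to per m²: 296.78 × 0.0001 = 0.029678 lb.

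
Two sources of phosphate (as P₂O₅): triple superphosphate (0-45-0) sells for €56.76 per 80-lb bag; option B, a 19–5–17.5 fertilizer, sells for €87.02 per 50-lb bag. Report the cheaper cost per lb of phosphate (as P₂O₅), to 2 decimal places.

€1.58 per lb P₂O₅ (triple superphosphate)

triple superphosphate: P₂O₅ per bag = 80 × 45% = 36 lb; cost = 56.76 / 36 = €1.5767/lb P₂O₅.
option B: P₂O₅ per bag = 50 × 5% = 2.5 lb; cost = 87.02 / 2.5 = €34.8080/lb P₂O₅.
triple superphosphate is cheaper.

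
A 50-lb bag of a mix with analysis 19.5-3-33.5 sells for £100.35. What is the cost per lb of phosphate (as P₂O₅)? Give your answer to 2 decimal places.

£66.90 per lb P₂O₅

P₂O₅ in bag = 50 × 3% = 1.5 lb.
Cost per lb P₂O₅ = £100.35 / 1.5 = £66.9000.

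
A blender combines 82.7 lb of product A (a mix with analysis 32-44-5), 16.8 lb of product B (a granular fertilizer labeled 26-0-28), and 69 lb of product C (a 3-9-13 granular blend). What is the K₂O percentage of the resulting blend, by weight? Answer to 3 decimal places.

10.569% K₂O

Total mass = 82.7 + 16.8 + 69 = 168.5 lb.
K₂O mass = 5%×82.7 + 28%×16.8 + 13%×69 = 17.809 lb.
% K₂O = 17.809 / 168.5 = 10.5691%.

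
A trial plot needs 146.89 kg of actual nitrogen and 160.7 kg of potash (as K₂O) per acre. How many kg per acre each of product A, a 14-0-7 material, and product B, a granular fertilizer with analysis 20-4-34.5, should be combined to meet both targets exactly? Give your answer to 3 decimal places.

540.439 kg product A, 356.143 kg product B

Per-acre balance (a = product A, b = product B):
N: 0.14·a + 0.2·b = 146.89
K₂O: 0.07·a + 0.345·b = 160.7
Eliminate b: (row1) − 0.2/0.345·(row2) → 0.0994203·a = 53.7306, so a = 540.4388.
Then b = (160.7 − 0.07·540.4388) / 0.345 = 356.1429.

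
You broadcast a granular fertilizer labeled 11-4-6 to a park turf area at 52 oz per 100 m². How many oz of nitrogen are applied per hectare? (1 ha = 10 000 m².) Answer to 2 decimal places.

nitrogen per 100 m² = 52 × 11% = 5.72 oz.
Convert to per hectare: 5.72 × 100 = 572 oz.

572.00 oz N per hectare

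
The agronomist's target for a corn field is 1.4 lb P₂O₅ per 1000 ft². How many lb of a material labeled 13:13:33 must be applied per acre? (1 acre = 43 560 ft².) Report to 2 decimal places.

469.11 lb of product per acre

Product per 1000 ft² = 1.4 / 13% = 10.7692 lb.
Convert to per acre: 10.7692 × 43.56 = 469.108 lb.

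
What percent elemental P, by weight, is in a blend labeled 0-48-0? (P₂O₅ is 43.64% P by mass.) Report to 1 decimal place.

%P = 48 × 0.4364 = 20.9472%.

20.9% P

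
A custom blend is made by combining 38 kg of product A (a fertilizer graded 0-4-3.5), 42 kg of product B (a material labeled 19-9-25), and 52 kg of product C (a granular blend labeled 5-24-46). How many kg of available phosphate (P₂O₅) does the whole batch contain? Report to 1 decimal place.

P₂O₅ mass = 4%×38 + 9%×42 + 24%×52 = 17.78 kg.

17.8 kg P₂O₅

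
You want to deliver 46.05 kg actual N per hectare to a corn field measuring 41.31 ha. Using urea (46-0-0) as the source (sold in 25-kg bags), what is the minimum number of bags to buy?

166 bags

Product per hectare = 46.05 / 46% = 100.109 kg.
Total product = 100.109 × 41.31 = 4135.49 kg.
Bags = ⌈4135.49 / 25⌉ = 166.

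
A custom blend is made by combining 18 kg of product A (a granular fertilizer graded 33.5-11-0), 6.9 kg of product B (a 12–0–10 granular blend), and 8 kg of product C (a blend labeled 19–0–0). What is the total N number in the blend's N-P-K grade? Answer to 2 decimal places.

Total mass = 18 + 6.9 + 8 = 32.9 kg.
N mass = 33.5%×18 + 12%×6.9 + 19%×8 = 8.378 kg.
% N = 8.378 / 32.9 = 25.465%.

25.47% N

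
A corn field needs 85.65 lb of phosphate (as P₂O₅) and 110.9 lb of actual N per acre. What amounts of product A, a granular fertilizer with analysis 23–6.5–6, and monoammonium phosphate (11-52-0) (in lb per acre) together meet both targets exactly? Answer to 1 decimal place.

429.0 lb product A, 111.1 lb monoammonium phosphate

With a, b = lb per acre of product A and monoammonium phosphate:
P₂O₅: 0.065·a + 0.52·b = 85.65
N: 0.23·a + 0.11·b = 110.9
From row1: a = (85.65 − 0.52·b) / 0.065.
Into row2: 0.23·(85.65 − 0.52·b)/0.065 + 0.11·b = 110.9 → b = 111.08, a = 429.048.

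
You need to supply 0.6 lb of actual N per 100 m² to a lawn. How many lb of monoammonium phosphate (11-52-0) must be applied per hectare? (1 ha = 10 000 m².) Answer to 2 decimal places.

545.45 lb of product per hectare

Product per 100 m² = 0.6 / 11% = 5.45455 lb.
Convert to per hectare: 5.45455 × 100 = 545.4545 lb.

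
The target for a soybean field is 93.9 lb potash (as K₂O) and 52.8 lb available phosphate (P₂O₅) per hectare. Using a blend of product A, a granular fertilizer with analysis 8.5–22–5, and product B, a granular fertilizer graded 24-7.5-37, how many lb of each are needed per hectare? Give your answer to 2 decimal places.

160.90 lb product A, 232.04 lb product B

With a, b = lb per hectare of product A and product B:
K₂O: 0.05·a + 0.37·b = 93.9
P₂O₅: 0.22·a + 0.075·b = 52.8
Eliminate a: (row1) − 0.05/0.22·(row2) → 0.352955·b = 81.9, so b = 232.041.
Back-substitute: a = (93.9 − 0.37·232.041) / 0.05 = 160.895.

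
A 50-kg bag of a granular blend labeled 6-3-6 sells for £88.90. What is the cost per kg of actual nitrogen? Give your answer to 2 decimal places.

N in bag = 50 × 6% = 3 kg.
Cost per kg N = £88.90 / 3 = £29.6333.

£29.63 per kg N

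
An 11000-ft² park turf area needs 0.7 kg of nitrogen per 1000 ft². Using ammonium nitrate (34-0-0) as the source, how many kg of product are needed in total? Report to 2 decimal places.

22.65 kg

Product per 1000 ft² = 0.7 / 34% = 2.05882 kg.
Total product = 2.05882 × 11000 / 1000 = 22.6471 kg.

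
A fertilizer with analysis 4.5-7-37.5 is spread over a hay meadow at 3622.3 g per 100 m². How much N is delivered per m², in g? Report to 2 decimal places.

nitrogen per 100 m² = 3622.3 × 4.5% = 163.004 g.
Convert to per m²: 163.004 × 0.01 = 1.63004 g.

1.63 g N per sq m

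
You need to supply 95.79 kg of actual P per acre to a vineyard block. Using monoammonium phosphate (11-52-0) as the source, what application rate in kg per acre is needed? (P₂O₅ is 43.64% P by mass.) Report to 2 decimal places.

As P₂O₅: 95.79 / 0.4364 = 219.5 kg per acre.
Product per acre = 219.5 / 52% = 422.116 kg.

422.12 kg of product per acre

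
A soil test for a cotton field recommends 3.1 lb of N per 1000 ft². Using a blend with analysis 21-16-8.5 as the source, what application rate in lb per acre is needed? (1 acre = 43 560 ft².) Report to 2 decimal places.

Product per 1000 ft² = 3.1 / 21% = 14.7619 lb.
Convert to per acre: 14.7619 × 43.56 = 643.029 lb.

643.03 lb of product per acre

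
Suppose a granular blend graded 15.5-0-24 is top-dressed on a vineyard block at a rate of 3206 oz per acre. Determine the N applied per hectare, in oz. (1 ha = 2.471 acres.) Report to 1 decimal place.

1227.9 oz N per hectare

nitrogen per acre = 3206 × 15.5% = 496.93 oz.
Convert to per hectare: 496.93 × 2.471 = 1227.91 oz.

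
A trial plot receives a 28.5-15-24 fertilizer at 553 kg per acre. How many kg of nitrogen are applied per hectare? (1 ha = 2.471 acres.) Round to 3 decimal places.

nitrogen per acre = 553 × 28.5% = 157.605 kg.
Convert to per hectare: 157.605 × 2.471 = 389.44196 kg.

389.442 kg N per hectare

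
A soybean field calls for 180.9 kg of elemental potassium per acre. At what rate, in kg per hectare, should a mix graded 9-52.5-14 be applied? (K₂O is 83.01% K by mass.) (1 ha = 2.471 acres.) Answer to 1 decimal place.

3846.4 kg of product per hectare

As K₂O: 180.9 / 0.8301 = 217.926 kg per acre.
Product per acre = 217.926 / 14% = 1556.61 kg.
Convert to per hectare: 1556.61 × 2.471 = 3846.39 kg.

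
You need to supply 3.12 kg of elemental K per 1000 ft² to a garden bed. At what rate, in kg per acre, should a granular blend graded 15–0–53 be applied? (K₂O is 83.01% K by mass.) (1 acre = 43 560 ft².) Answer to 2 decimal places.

As K₂O: 3.12 / 0.8301 = 3.75858 kg per 1000 ft².
Product per 1000 ft² = 3.75858 / 53% = 7.09167 kg.
Convert to per acre: 7.09167 × 43.56 = 308.913 kg.

308.91 kg of product per acre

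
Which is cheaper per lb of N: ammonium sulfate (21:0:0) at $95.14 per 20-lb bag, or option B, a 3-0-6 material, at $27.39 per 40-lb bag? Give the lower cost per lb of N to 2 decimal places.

$22.65 per lb N (ammonium sulfate)

ammonium sulfate: N per bag = 20 × 21% = 4.2 lb; cost = 95.14 / 4.2 = $22.6524/lb N.
option B: N per bag = 40 × 3% = 1.2 lb; cost = 27.39 / 1.2 = $22.8250/lb N.
ammonium sulfate is cheaper.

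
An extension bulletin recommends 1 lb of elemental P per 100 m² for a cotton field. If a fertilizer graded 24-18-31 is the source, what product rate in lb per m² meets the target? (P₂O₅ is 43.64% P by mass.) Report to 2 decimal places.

As P₂O₅: 1 / 0.4364 = 2.29148 lb per 100 m².
Product per 100 m² = 2.29148 / 18% = 12.7304 lb.
Convert to per m²: 12.7304 × 0.01 = 0.127304 lb.

0.13 lb of product per sq m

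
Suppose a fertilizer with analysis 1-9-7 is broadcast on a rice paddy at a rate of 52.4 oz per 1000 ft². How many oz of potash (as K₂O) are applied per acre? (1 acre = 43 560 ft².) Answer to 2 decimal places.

159.78 oz K₂O per acre

K₂O per 1000 ft² = 52.4 × 7% = 3.668 oz.
Convert to per acre: 3.668 × 43.56 = 159.778 oz.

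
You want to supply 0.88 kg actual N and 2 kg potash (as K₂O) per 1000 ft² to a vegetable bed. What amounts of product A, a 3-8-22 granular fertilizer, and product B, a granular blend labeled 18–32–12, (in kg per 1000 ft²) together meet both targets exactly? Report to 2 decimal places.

With a, b = kg per 1000 ft² of product A and product B:
N: 0.03·a + 0.18·b = 0.88
K₂O: 0.22·a + 0.12·b = 2
Eliminate a: (row1) − 0.03/0.22·(row2) → 0.163636·b = 0.607273, so b = 3.71111.
Back-substitute: a = (0.88 − 0.18·3.71111) / 0.03 = 7.06667.

7.07 kg product A, 3.71 kg product B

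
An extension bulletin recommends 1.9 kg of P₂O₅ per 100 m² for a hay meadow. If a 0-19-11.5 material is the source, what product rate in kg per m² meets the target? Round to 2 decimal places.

0.10 kg of product per sq m

Product per 100 m² = 1.9 / 19% = 10 kg.
Convert to per m²: 10 × 0.01 = 0.1 kg.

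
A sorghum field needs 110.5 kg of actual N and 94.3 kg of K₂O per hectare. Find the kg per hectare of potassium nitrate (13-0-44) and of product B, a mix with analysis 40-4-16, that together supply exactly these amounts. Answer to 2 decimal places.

129.12 kg potassium nitrate, 234.28 kg product B

Let a = kg of potassium nitrate, b = kg of product B (per hectare).
N: 0.13·a + 0.4·b = 110.5
K₂O: 0.44·a + 0.16·b = 94.3
Solving simultaneously: a = 129.124, b = 234.2848.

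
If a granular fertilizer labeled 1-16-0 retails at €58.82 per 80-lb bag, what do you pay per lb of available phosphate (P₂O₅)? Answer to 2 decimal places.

P₂O₅ in bag = 80 × 16% = 12.8 lb.
Cost per lb P₂O₅ = €58.82 / 12.8 = €4.5953.

€4.60 per lb P₂O₅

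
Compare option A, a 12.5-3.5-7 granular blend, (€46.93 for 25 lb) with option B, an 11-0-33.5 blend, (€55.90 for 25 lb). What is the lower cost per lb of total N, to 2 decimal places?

€15.02 per lb N (option A)

option A: N per bag = 25 × 12.5% = 3.125 lb; cost = 46.93 / 3.125 = €15.0176/lb N.
option B: N per bag = 25 × 11% = 2.75 lb; cost = 55.90 / 2.75 = €20.3273/lb N.
option A is cheaper.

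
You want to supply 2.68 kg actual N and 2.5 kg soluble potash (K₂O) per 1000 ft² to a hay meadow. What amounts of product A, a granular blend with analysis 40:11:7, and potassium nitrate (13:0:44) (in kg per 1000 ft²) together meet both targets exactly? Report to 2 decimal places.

5.12 kg product A, 4.87 kg potassium nitrate

Per-1000 ft² balance (a = product A, b = potassium nitrate):
N: 0.4·a + 0.13·b = 2.68
K₂O: 0.07·a + 0.44·b = 2.5
Solving simultaneously: a = 5.11803, b = 4.86759.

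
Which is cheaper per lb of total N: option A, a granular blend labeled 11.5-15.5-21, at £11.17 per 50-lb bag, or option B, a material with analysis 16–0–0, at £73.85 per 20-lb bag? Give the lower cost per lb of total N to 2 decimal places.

£1.94 per lb N (option A)

option A: N per bag = 50 × 11.5% = 5.75 lb; cost = 11.17 / 5.75 = £1.9426/lb N.
option B: N per bag = 20 × 16% = 3.2 lb; cost = 73.85 / 3.2 = £23.0781/lb N.
option A is cheaper.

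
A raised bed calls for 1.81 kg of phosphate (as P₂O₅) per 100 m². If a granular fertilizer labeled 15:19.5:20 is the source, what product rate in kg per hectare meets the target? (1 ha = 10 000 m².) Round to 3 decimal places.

928.205 kg of product per hectare

Product per 100 m² = 1.81 / 19.5% = 9.28205 kg.
Convert to per hectare: 9.28205 × 100 = 928.2051 kg.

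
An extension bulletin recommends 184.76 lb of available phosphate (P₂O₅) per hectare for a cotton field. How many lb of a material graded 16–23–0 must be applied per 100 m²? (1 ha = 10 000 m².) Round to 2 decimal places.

Product per hectare = 184.76 / 23% = 803.304 lb.
Convert to per 100 m²: 803.304 × 0.01 = 8.03304 lb.

8.03 lb of product per hundred sq m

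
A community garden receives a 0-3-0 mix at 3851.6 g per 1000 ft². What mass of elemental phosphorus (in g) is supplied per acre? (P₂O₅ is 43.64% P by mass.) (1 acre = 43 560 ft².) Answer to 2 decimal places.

2196.52 g P per acre

P₂O₅ per 1000 ft² = 3851.6 × 3% = 115.548 g.
Elemental P = 115.548 × 0.4364 = 50.4251 g per 1000 ft².
Convert to per acre: 50.4251 × 43.56 = 2196.519 g.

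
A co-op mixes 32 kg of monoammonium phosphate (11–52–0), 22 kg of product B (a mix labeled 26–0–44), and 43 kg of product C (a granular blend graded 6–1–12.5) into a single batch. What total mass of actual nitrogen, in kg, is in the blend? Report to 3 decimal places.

11.820 kg N

N mass = 11%×32 + 26%×22 + 6%×43 = 11.82 kg.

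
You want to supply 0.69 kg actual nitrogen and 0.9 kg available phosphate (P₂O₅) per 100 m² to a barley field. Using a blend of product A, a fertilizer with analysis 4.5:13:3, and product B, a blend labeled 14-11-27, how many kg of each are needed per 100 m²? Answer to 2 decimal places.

With a, b = kg per 100 m² of product A and product B:
N: 0.045·a + 0.14·b = 0.69
P₂O₅: 0.13·a + 0.11·b = 0.9
Eliminate b: (row1) − 0.14/0.11·(row2) → -0.120455·a = -0.455455, so a = 3.78113.
Then b = (0.9 − 0.13·3.78113) / 0.11 = 3.71321.

3.78 kg product A, 3.71 kg product B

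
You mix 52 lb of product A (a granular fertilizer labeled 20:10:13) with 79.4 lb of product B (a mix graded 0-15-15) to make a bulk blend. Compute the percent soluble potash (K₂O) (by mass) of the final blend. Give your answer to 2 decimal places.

14.21% K₂O

Total mass = 52 + 79.4 = 131.4 lb.
K₂O mass = 13%×52 + 15%×79.4 = 18.67 lb.
% K₂O = 18.67 / 131.4 = 14.2085%.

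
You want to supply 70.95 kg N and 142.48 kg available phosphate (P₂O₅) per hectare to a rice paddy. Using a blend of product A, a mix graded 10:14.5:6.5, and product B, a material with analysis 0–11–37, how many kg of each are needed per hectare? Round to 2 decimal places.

709.50 kg product A, 360.02 kg product B

Per-hectare balance (a = product A, b = product B):
N: 0.1·a + 0·b = 70.95
P₂O₅: 0.145·a + 0.11·b = 142.48
Solving simultaneously: a = 709.5, b = 360.023.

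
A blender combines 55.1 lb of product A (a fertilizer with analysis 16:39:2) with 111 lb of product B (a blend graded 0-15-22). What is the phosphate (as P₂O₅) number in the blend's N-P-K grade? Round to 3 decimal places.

Total mass = 55.1 + 111 = 166.1 lb.
P₂O₅ mass = 39%×55.1 + 15%×111 = 38.139 lb.
% P₂O₅ = 38.139 / 166.1 = 22.96147%.

22.961% P₂O₅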